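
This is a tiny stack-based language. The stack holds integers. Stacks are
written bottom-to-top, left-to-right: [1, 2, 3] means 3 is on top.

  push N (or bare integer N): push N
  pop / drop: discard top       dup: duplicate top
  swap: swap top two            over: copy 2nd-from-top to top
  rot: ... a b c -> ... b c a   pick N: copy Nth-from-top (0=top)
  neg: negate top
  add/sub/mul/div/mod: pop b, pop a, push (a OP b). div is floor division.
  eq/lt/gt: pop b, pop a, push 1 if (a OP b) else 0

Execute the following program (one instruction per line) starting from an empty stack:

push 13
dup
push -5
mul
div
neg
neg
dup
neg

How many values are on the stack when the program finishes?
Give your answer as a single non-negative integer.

After 'push 13': stack = [13] (depth 1)
After 'dup': stack = [13, 13] (depth 2)
After 'push -5': stack = [13, 13, -5] (depth 3)
After 'mul': stack = [13, -65] (depth 2)
After 'div': stack = [-1] (depth 1)
After 'neg': stack = [1] (depth 1)
After 'neg': stack = [-1] (depth 1)
After 'dup': stack = [-1, -1] (depth 2)
After 'neg': stack = [-1, 1] (depth 2)

Answer: 2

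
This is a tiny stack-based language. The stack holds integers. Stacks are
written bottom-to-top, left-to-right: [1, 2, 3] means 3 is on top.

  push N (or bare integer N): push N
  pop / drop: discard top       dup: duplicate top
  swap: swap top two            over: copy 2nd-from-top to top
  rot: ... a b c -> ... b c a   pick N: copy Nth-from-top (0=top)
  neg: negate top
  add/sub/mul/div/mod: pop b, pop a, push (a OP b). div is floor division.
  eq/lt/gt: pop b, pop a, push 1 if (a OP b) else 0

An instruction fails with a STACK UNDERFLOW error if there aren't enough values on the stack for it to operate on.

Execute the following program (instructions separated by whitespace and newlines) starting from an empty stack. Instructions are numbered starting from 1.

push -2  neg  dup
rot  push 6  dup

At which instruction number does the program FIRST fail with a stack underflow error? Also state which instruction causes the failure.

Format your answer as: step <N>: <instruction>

Answer: step 4: rot

Derivation:
Step 1 ('push -2'): stack = [-2], depth = 1
Step 2 ('neg'): stack = [2], depth = 1
Step 3 ('dup'): stack = [2, 2], depth = 2
Step 4 ('rot'): needs 3 value(s) but depth is 2 — STACK UNDERFLOW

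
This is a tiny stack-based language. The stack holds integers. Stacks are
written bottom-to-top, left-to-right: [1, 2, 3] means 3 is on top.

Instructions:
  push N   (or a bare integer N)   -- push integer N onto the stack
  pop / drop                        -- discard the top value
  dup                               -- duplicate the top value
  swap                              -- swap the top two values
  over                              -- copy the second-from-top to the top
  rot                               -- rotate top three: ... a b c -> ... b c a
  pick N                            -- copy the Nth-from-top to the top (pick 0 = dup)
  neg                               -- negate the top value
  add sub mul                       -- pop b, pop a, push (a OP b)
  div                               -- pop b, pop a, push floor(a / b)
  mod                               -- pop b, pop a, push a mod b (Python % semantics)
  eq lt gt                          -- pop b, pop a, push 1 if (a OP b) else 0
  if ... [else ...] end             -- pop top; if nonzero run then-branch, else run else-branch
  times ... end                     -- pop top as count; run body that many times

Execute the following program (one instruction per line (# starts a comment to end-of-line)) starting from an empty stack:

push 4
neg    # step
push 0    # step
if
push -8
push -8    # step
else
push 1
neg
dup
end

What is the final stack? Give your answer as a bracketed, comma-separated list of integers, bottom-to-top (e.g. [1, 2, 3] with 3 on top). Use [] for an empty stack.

After 'push 4': [4]
After 'neg': [-4]
After 'push 0': [-4, 0]
After 'if': [-4]
After 'push 1': [-4, 1]
After 'neg': [-4, -1]
After 'dup': [-4, -1, -1]

Answer: [-4, -1, -1]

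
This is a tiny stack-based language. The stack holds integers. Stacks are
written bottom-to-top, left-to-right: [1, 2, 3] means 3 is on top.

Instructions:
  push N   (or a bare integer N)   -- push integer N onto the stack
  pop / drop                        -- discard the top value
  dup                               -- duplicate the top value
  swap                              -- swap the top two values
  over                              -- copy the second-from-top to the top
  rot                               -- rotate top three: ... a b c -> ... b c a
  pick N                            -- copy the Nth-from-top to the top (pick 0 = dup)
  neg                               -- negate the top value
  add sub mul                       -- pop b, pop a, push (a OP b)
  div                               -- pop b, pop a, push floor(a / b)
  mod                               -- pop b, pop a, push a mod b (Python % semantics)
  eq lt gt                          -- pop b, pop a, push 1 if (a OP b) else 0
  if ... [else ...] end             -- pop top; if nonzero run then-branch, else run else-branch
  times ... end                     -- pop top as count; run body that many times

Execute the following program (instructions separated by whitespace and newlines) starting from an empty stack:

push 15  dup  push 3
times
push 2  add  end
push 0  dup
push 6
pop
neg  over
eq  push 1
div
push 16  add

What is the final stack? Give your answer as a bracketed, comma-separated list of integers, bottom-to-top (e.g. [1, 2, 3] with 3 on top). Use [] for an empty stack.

Answer: [15, 21, 0, 17]

Derivation:
After 'push 15': [15]
After 'dup': [15, 15]
After 'push 3': [15, 15, 3]
After 'times': [15, 15]
After 'push 2': [15, 15, 2]
After 'add': [15, 17]
After 'push 2': [15, 17, 2]
After 'add': [15, 19]
After 'push 2': [15, 19, 2]
After 'add': [15, 21]
After 'push 0': [15, 21, 0]
After 'dup': [15, 21, 0, 0]
After 'push 6': [15, 21, 0, 0, 6]
After 'pop': [15, 21, 0, 0]
After 'neg': [15, 21, 0, 0]
After 'over': [15, 21, 0, 0, 0]
After 'eq': [15, 21, 0, 1]
After 'push 1': [15, 21, 0, 1, 1]
After 'div': [15, 21, 0, 1]
After 'push 16': [15, 21, 0, 1, 16]
After 'add': [15, 21, 0, 17]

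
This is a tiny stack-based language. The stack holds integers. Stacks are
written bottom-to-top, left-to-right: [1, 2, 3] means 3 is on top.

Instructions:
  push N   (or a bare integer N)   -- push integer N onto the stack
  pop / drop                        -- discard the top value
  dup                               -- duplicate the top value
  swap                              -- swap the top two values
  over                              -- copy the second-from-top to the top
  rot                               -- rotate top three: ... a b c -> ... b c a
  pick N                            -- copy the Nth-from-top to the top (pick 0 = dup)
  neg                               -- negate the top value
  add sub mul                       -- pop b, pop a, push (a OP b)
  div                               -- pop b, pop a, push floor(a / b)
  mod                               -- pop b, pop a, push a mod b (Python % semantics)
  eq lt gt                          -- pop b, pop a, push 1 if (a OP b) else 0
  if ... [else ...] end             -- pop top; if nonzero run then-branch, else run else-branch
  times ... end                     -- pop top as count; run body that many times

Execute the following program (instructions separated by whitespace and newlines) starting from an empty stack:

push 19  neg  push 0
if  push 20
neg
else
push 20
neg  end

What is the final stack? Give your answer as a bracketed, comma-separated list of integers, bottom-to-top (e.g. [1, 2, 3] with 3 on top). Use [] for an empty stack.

Answer: [-19, -20]

Derivation:
After 'push 19': [19]
After 'neg': [-19]
After 'push 0': [-19, 0]
After 'if': [-19]
After 'push 20': [-19, 20]
After 'neg': [-19, -20]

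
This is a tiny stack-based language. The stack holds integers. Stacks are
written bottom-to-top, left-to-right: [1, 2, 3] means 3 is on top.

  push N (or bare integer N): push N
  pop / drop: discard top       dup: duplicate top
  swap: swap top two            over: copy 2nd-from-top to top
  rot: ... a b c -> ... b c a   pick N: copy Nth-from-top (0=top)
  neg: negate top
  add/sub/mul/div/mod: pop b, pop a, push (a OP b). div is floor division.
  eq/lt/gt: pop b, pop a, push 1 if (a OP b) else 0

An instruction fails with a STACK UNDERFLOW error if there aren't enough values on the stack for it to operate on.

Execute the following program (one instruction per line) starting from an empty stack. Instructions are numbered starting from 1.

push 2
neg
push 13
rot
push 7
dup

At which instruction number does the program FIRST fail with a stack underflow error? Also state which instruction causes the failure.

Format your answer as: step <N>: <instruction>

Step 1 ('push 2'): stack = [2], depth = 1
Step 2 ('neg'): stack = [-2], depth = 1
Step 3 ('push 13'): stack = [-2, 13], depth = 2
Step 4 ('rot'): needs 3 value(s) but depth is 2 — STACK UNDERFLOW

Answer: step 4: rot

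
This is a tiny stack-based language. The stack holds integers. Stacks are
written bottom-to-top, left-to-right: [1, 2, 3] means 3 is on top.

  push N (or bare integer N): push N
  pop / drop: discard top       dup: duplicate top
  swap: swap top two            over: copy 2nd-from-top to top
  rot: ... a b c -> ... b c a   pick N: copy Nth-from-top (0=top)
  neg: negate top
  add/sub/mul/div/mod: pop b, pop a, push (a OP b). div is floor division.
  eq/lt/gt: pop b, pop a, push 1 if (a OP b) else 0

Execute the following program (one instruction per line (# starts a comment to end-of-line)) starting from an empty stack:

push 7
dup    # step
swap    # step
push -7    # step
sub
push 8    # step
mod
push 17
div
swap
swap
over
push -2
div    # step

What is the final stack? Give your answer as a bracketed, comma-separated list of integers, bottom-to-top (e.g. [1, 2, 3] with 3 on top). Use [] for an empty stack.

After 'push 7': [7]
After 'dup': [7, 7]
After 'swap': [7, 7]
After 'push -7': [7, 7, -7]
After 'sub': [7, 14]
After 'push 8': [7, 14, 8]
After 'mod': [7, 6]
After 'push 17': [7, 6, 17]
After 'div': [7, 0]
After 'swap': [0, 7]
After 'swap': [7, 0]
After 'over': [7, 0, 7]
After 'push -2': [7, 0, 7, -2]
After 'div': [7, 0, -4]

Answer: [7, 0, -4]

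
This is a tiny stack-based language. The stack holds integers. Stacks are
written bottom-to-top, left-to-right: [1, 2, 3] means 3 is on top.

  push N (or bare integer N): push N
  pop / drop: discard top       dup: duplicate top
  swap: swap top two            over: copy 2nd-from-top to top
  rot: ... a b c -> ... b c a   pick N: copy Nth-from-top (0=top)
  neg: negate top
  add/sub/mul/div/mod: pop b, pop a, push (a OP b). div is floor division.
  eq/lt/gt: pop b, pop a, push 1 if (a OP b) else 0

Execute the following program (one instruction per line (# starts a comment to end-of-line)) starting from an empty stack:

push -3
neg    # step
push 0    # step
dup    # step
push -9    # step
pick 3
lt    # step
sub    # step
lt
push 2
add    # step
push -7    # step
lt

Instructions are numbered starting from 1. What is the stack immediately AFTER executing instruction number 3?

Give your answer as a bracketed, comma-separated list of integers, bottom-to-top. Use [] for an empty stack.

Step 1 ('push -3'): [-3]
Step 2 ('neg'): [3]
Step 3 ('push 0'): [3, 0]

Answer: [3, 0]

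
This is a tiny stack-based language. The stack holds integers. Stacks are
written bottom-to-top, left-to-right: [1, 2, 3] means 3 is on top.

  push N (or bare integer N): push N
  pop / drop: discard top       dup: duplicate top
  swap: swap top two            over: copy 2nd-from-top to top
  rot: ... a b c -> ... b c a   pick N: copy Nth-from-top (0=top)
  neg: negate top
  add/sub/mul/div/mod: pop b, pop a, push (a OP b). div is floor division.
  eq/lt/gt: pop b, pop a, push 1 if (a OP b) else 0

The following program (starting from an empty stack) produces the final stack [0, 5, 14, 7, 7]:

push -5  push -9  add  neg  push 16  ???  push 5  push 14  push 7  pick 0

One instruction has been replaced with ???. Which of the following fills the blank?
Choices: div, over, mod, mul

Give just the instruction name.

Stack before ???: [14, 16]
Stack after ???:  [0]
Checking each choice:
  div: MATCH
  over: produces [14, 16, 14, 5, 14, 7, 7]
  mod: produces [14, 5, 14, 7, 7]
  mul: produces [224, 5, 14, 7, 7]


Answer: div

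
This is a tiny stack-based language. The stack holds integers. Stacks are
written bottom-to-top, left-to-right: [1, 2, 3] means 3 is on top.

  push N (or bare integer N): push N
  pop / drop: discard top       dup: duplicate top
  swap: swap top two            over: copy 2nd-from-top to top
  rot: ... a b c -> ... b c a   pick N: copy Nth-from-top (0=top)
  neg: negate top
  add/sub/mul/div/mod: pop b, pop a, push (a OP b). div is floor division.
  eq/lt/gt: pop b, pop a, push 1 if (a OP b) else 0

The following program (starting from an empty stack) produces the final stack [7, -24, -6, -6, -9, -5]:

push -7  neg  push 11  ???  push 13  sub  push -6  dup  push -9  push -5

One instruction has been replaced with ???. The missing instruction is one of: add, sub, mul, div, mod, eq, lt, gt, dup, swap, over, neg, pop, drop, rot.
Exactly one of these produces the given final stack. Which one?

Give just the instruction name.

Stack before ???: [7, 11]
Stack after ???:  [7, -11]
The instruction that transforms [7, 11] -> [7, -11] is: neg

Answer: neg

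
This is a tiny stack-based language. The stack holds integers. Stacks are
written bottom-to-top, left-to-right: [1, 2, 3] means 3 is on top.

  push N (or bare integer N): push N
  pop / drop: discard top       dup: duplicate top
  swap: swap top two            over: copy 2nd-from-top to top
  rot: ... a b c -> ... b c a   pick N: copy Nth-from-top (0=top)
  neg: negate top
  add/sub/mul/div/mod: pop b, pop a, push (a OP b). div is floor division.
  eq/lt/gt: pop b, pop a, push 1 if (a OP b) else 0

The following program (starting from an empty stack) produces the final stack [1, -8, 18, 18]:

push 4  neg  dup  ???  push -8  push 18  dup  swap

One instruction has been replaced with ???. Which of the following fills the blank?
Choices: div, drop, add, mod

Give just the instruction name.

Answer: div

Derivation:
Stack before ???: [-4, -4]
Stack after ???:  [1]
Checking each choice:
  div: MATCH
  drop: produces [-4, -8, 18, 18]
  add: produces [-8, -8, 18, 18]
  mod: produces [0, -8, 18, 18]


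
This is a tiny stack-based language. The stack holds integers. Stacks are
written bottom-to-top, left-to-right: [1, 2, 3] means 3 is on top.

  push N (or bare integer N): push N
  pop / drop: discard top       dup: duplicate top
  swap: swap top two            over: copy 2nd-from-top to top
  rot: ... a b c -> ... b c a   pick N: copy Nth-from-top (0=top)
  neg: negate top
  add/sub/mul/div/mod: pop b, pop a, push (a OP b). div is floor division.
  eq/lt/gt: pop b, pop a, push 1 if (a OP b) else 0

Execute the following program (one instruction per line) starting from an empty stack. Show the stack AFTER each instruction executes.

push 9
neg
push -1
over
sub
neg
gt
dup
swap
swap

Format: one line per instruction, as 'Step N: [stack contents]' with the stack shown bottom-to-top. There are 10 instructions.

Step 1: [9]
Step 2: [-9]
Step 3: [-9, -1]
Step 4: [-9, -1, -9]
Step 5: [-9, 8]
Step 6: [-9, -8]
Step 7: [0]
Step 8: [0, 0]
Step 9: [0, 0]
Step 10: [0, 0]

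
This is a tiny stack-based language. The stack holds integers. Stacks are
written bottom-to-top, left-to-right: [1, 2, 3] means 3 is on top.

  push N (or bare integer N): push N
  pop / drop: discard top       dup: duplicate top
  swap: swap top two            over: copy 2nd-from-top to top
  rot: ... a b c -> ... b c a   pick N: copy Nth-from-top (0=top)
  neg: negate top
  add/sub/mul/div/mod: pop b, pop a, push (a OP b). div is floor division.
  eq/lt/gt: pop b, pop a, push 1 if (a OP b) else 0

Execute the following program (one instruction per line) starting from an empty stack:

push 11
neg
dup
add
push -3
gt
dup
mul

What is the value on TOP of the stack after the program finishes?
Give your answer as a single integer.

After 'push 11': [11]
After 'neg': [-11]
After 'dup': [-11, -11]
After 'add': [-22]
After 'push -3': [-22, -3]
After 'gt': [0]
After 'dup': [0, 0]
After 'mul': [0]

Answer: 0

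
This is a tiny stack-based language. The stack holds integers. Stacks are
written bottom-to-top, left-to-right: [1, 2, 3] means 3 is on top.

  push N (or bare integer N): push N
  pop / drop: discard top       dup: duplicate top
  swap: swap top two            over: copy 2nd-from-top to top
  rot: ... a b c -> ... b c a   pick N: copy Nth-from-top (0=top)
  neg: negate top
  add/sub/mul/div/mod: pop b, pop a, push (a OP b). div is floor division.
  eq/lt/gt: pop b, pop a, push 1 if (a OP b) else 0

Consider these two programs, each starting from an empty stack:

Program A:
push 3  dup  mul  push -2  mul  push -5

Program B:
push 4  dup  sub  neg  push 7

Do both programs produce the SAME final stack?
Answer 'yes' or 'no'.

Answer: no

Derivation:
Program A trace:
  After 'push 3': [3]
  After 'dup': [3, 3]
  After 'mul': [9]
  After 'push -2': [9, -2]
  After 'mul': [-18]
  After 'push -5': [-18, -5]
Program A final stack: [-18, -5]

Program B trace:
  After 'push 4': [4]
  After 'dup': [4, 4]
  After 'sub': [0]
  After 'neg': [0]
  After 'push 7': [0, 7]
Program B final stack: [0, 7]
Same: no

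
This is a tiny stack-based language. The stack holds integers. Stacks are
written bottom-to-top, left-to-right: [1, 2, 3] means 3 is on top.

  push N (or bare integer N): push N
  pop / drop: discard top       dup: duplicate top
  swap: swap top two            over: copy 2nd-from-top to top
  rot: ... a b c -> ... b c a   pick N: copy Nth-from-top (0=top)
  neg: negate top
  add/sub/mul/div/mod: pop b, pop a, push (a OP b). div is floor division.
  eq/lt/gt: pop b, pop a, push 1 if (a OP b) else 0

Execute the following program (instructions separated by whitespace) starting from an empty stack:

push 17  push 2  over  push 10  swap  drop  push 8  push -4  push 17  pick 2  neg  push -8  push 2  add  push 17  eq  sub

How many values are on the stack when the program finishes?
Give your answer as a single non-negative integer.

After 'push 17': stack = [17] (depth 1)
After 'push 2': stack = [17, 2] (depth 2)
After 'over': stack = [17, 2, 17] (depth 3)
After 'push 10': stack = [17, 2, 17, 10] (depth 4)
After 'swap': stack = [17, 2, 10, 17] (depth 4)
After 'drop': stack = [17, 2, 10] (depth 3)
After 'push 8': stack = [17, 2, 10, 8] (depth 4)
After 'push -4': stack = [17, 2, 10, 8, -4] (depth 5)
After 'push 17': stack = [17, 2, 10, 8, -4, 17] (depth 6)
After 'pick 2': stack = [17, 2, 10, 8, -4, 17, 8] (depth 7)
After 'neg': stack = [17, 2, 10, 8, -4, 17, -8] (depth 7)
After 'push -8': stack = [17, 2, 10, 8, -4, 17, -8, -8] (depth 8)
After 'push 2': stack = [17, 2, 10, 8, -4, 17, -8, -8, 2] (depth 9)
After 'add': stack = [17, 2, 10, 8, -4, 17, -8, -6] (depth 8)
After 'push 17': stack = [17, 2, 10, 8, -4, 17, -8, -6, 17] (depth 9)
After 'eq': stack = [17, 2, 10, 8, -4, 17, -8, 0] (depth 8)
After 'sub': stack = [17, 2, 10, 8, -4, 17, -8] (depth 7)

Answer: 7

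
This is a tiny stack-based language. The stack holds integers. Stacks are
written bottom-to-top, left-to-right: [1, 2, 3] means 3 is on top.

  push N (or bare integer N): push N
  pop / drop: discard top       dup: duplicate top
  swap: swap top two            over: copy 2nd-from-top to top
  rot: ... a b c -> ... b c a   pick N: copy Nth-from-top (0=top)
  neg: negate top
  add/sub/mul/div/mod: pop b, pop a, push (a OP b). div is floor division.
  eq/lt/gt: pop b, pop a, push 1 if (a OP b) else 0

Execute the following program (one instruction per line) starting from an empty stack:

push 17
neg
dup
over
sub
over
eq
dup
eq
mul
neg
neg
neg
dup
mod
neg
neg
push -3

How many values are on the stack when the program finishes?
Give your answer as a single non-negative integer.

After 'push 17': stack = [17] (depth 1)
After 'neg': stack = [-17] (depth 1)
After 'dup': stack = [-17, -17] (depth 2)
After 'over': stack = [-17, -17, -17] (depth 3)
After 'sub': stack = [-17, 0] (depth 2)
After 'over': stack = [-17, 0, -17] (depth 3)
After 'eq': stack = [-17, 0] (depth 2)
After 'dup': stack = [-17, 0, 0] (depth 3)
After 'eq': stack = [-17, 1] (depth 2)
After 'mul': stack = [-17] (depth 1)
After 'neg': stack = [17] (depth 1)
After 'neg': stack = [-17] (depth 1)
After 'neg': stack = [17] (depth 1)
After 'dup': stack = [17, 17] (depth 2)
After 'mod': stack = [0] (depth 1)
After 'neg': stack = [0] (depth 1)
After 'neg': stack = [0] (depth 1)
After 'push -3': stack = [0, -3] (depth 2)

Answer: 2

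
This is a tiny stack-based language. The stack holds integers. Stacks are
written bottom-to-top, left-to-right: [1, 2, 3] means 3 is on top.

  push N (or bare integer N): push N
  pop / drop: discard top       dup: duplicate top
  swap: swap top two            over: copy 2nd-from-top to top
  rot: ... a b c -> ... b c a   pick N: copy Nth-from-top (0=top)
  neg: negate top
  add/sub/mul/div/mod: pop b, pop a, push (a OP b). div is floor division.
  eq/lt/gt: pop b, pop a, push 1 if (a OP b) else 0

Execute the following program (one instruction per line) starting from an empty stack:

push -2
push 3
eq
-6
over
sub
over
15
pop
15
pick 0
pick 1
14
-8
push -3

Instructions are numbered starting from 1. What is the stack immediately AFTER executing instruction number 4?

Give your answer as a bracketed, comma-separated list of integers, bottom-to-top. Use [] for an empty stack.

Answer: [0, -6]

Derivation:
Step 1 ('push -2'): [-2]
Step 2 ('push 3'): [-2, 3]
Step 3 ('eq'): [0]
Step 4 ('-6'): [0, -6]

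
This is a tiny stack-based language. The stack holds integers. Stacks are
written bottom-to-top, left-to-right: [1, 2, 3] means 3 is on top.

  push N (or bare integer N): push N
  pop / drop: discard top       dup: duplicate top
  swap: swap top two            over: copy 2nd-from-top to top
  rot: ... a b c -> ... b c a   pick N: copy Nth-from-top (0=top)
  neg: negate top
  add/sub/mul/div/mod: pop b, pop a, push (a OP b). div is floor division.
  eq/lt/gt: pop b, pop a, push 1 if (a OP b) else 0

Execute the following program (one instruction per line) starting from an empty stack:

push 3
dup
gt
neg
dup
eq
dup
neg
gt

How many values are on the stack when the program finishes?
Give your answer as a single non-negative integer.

Answer: 1

Derivation:
After 'push 3': stack = [3] (depth 1)
After 'dup': stack = [3, 3] (depth 2)
After 'gt': stack = [0] (depth 1)
After 'neg': stack = [0] (depth 1)
After 'dup': stack = [0, 0] (depth 2)
After 'eq': stack = [1] (depth 1)
After 'dup': stack = [1, 1] (depth 2)
After 'neg': stack = [1, -1] (depth 2)
After 'gt': stack = [1] (depth 1)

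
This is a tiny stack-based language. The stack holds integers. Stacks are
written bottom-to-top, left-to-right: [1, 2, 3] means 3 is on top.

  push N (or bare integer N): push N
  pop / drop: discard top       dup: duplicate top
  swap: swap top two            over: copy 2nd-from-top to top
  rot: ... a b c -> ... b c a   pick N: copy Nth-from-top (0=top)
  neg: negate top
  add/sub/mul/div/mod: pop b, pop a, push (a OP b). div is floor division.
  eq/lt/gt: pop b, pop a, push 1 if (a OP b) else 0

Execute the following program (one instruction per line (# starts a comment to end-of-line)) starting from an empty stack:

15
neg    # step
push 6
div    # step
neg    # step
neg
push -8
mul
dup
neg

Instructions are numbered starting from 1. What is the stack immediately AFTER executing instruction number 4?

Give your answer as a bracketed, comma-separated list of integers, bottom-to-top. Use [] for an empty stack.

Step 1 ('15'): [15]
Step 2 ('neg'): [-15]
Step 3 ('push 6'): [-15, 6]
Step 4 ('div'): [-3]

Answer: [-3]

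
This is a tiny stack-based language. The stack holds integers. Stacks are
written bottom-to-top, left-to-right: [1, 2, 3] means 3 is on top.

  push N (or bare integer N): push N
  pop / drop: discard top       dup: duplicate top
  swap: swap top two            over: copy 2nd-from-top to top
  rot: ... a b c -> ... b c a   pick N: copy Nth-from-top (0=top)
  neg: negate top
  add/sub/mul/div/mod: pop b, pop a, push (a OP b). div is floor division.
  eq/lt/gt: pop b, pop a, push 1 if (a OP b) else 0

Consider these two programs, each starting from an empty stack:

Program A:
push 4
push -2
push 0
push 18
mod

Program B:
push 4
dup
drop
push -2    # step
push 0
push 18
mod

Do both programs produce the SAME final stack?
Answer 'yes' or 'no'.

Answer: yes

Derivation:
Program A trace:
  After 'push 4': [4]
  After 'push -2': [4, -2]
  After 'push 0': [4, -2, 0]
  After 'push 18': [4, -2, 0, 18]
  After 'mod': [4, -2, 0]
Program A final stack: [4, -2, 0]

Program B trace:
  After 'push 4': [4]
  After 'dup': [4, 4]
  After 'drop': [4]
  After 'push -2': [4, -2]
  After 'push 0': [4, -2, 0]
  After 'push 18': [4, -2, 0, 18]
  After 'mod': [4, -2, 0]
Program B final stack: [4, -2, 0]
Same: yes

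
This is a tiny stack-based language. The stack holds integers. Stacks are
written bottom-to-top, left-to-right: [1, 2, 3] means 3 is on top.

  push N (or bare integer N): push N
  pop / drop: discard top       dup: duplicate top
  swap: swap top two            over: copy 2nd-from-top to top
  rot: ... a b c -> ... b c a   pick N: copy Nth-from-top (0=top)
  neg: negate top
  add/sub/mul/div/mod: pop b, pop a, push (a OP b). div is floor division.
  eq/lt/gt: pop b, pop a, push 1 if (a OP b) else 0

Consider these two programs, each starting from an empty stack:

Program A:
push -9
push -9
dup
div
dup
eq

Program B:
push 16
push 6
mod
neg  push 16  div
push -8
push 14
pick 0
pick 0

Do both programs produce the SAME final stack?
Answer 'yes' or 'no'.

Program A trace:
  After 'push -9': [-9]
  After 'push -9': [-9, -9]
  After 'dup': [-9, -9, -9]
  After 'div': [-9, 1]
  After 'dup': [-9, 1, 1]
  After 'eq': [-9, 1]
Program A final stack: [-9, 1]

Program B trace:
  After 'push 16': [16]
  After 'push 6': [16, 6]
  After 'mod': [4]
  After 'neg': [-4]
  After 'push 16': [-4, 16]
  After 'div': [-1]
  After 'push -8': [-1, -8]
  After 'push 14': [-1, -8, 14]
  After 'pick 0': [-1, -8, 14, 14]
  After 'pick 0': [-1, -8, 14, 14, 14]
Program B final stack: [-1, -8, 14, 14, 14]
Same: no

Answer: no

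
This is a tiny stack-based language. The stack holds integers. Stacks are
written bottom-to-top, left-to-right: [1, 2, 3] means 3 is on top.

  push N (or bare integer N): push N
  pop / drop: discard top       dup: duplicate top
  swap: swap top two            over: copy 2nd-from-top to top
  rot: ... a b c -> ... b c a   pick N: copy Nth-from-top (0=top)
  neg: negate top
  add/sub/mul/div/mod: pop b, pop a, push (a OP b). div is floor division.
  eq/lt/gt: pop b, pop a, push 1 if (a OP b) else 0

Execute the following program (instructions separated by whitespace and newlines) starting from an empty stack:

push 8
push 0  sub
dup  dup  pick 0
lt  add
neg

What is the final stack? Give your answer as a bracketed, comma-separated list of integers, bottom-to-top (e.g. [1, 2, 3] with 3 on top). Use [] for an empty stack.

Answer: [8, -8]

Derivation:
After 'push 8': [8]
After 'push 0': [8, 0]
After 'sub': [8]
After 'dup': [8, 8]
After 'dup': [8, 8, 8]
After 'pick 0': [8, 8, 8, 8]
After 'lt': [8, 8, 0]
After 'add': [8, 8]
After 'neg': [8, -8]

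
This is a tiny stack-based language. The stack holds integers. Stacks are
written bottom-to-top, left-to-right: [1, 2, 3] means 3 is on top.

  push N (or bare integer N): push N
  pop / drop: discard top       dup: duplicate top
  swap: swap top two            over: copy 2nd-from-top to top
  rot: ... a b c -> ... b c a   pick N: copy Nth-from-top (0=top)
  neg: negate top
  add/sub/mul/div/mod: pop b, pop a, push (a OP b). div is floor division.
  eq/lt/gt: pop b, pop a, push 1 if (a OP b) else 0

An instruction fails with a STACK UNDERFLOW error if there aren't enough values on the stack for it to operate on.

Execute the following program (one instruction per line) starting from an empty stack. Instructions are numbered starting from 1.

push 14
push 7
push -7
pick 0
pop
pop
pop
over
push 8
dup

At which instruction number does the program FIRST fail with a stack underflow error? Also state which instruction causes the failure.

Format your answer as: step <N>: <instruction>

Answer: step 8: over

Derivation:
Step 1 ('push 14'): stack = [14], depth = 1
Step 2 ('push 7'): stack = [14, 7], depth = 2
Step 3 ('push -7'): stack = [14, 7, -7], depth = 3
Step 4 ('pick 0'): stack = [14, 7, -7, -7], depth = 4
Step 5 ('pop'): stack = [14, 7, -7], depth = 3
Step 6 ('pop'): stack = [14, 7], depth = 2
Step 7 ('pop'): stack = [14], depth = 1
Step 8 ('over'): needs 2 value(s) but depth is 1 — STACK UNDERFLOW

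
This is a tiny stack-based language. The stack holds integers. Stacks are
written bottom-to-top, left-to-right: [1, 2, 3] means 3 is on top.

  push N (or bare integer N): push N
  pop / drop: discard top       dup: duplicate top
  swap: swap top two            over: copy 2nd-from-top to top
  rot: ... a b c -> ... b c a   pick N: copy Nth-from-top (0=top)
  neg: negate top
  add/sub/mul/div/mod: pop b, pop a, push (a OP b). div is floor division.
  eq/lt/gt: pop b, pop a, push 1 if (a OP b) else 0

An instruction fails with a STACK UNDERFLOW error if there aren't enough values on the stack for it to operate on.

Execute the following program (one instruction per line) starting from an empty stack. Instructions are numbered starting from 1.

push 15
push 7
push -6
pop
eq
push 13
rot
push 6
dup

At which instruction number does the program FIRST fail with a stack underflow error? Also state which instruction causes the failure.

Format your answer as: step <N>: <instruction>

Answer: step 7: rot

Derivation:
Step 1 ('push 15'): stack = [15], depth = 1
Step 2 ('push 7'): stack = [15, 7], depth = 2
Step 3 ('push -6'): stack = [15, 7, -6], depth = 3
Step 4 ('pop'): stack = [15, 7], depth = 2
Step 5 ('eq'): stack = [0], depth = 1
Step 6 ('push 13'): stack = [0, 13], depth = 2
Step 7 ('rot'): needs 3 value(s) but depth is 2 — STACK UNDERFLOW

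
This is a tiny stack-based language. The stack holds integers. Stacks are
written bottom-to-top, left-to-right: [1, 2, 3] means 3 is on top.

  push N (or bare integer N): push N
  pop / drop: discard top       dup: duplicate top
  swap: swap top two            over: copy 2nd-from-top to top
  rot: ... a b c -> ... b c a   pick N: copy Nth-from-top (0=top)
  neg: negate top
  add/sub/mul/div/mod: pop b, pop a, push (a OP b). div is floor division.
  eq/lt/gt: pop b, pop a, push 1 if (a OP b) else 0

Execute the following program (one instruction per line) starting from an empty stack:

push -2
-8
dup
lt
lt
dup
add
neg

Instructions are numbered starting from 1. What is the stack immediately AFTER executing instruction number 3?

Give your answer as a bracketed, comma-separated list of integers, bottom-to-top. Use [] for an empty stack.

Step 1 ('push -2'): [-2]
Step 2 ('-8'): [-2, -8]
Step 3 ('dup'): [-2, -8, -8]

Answer: [-2, -8, -8]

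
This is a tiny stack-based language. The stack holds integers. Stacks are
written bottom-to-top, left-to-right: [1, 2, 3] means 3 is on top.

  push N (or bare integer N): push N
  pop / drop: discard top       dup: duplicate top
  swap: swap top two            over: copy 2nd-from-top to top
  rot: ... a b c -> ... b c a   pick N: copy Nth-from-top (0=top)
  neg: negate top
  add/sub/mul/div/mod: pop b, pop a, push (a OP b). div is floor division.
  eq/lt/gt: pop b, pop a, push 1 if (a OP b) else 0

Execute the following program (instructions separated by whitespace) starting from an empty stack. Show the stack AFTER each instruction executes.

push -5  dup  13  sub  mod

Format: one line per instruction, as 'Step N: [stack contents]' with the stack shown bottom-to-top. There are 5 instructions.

Step 1: [-5]
Step 2: [-5, -5]
Step 3: [-5, -5, 13]
Step 4: [-5, -18]
Step 5: [-5]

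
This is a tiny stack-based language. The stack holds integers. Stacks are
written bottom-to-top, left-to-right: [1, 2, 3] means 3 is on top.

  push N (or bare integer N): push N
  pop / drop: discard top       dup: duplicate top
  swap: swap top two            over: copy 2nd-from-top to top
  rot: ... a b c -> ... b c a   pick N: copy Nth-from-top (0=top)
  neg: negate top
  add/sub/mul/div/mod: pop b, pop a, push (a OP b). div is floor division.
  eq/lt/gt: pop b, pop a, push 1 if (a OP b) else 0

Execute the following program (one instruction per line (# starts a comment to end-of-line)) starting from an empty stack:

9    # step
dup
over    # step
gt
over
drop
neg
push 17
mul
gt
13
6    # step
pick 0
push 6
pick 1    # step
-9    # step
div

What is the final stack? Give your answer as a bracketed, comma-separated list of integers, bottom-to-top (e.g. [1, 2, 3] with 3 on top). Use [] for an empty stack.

After 'push 9': [9]
After 'dup': [9, 9]
After 'over': [9, 9, 9]
After 'gt': [9, 0]
After 'over': [9, 0, 9]
After 'drop': [9, 0]
After 'neg': [9, 0]
After 'push 17': [9, 0, 17]
After 'mul': [9, 0]
After 'gt': [1]
After 'push 13': [1, 13]
After 'push 6': [1, 13, 6]
After 'pick 0': [1, 13, 6, 6]
After 'push 6': [1, 13, 6, 6, 6]
After 'pick 1': [1, 13, 6, 6, 6, 6]
After 'push -9': [1, 13, 6, 6, 6, 6, -9]
After 'div': [1, 13, 6, 6, 6, -1]

Answer: [1, 13, 6, 6, 6, -1]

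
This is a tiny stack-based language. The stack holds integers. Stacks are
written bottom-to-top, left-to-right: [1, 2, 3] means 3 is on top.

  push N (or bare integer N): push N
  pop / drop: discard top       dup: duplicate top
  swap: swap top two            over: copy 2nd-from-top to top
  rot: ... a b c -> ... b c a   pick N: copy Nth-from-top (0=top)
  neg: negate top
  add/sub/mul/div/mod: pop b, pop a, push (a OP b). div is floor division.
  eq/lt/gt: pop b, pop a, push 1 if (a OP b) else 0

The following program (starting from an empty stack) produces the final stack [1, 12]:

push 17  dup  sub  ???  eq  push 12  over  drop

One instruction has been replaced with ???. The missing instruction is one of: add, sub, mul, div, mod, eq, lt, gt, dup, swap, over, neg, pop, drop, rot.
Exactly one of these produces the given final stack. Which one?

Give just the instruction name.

Stack before ???: [0]
Stack after ???:  [0, 0]
The instruction that transforms [0] -> [0, 0] is: dup

Answer: dup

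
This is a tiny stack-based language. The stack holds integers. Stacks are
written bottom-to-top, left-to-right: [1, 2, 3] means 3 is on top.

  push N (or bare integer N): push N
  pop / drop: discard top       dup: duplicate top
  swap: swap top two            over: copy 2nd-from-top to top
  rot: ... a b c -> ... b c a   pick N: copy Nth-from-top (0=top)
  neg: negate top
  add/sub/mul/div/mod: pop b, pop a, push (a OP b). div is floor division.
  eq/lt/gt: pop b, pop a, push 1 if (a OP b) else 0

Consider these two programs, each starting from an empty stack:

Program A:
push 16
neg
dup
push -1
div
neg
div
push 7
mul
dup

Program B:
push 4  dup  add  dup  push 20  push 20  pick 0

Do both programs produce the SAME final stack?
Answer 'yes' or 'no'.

Answer: no

Derivation:
Program A trace:
  After 'push 16': [16]
  After 'neg': [-16]
  After 'dup': [-16, -16]
  After 'push -1': [-16, -16, -1]
  After 'div': [-16, 16]
  After 'neg': [-16, -16]
  After 'div': [1]
  After 'push 7': [1, 7]
  After 'mul': [7]
  After 'dup': [7, 7]
Program A final stack: [7, 7]

Program B trace:
  After 'push 4': [4]
  After 'dup': [4, 4]
  After 'add': [8]
  After 'dup': [8, 8]
  After 'push 20': [8, 8, 20]
  After 'push 20': [8, 8, 20, 20]
  After 'pick 0': [8, 8, 20, 20, 20]
Program B final stack: [8, 8, 20, 20, 20]
Same: no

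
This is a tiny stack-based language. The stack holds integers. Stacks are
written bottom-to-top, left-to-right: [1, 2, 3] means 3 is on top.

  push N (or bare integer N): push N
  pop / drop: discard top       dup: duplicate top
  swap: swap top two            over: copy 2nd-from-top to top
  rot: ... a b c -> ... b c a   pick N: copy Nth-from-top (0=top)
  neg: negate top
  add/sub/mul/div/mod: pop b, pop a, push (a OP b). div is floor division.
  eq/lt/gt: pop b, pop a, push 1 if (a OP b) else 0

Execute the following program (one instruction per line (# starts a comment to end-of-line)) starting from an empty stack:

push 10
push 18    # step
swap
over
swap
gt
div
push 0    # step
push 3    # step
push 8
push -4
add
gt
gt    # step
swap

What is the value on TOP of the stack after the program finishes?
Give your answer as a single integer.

Answer: 18

Derivation:
After 'push 10': [10]
After 'push 18': [10, 18]
After 'swap': [18, 10]
After 'over': [18, 10, 18]
After 'swap': [18, 18, 10]
After 'gt': [18, 1]
After 'div': [18]
After 'push 0': [18, 0]
After 'push 3': [18, 0, 3]
After 'push 8': [18, 0, 3, 8]
After 'push -4': [18, 0, 3, 8, -4]
After 'add': [18, 0, 3, 4]
After 'gt': [18, 0, 0]
After 'gt': [18, 0]
After 'swap': [0, 18]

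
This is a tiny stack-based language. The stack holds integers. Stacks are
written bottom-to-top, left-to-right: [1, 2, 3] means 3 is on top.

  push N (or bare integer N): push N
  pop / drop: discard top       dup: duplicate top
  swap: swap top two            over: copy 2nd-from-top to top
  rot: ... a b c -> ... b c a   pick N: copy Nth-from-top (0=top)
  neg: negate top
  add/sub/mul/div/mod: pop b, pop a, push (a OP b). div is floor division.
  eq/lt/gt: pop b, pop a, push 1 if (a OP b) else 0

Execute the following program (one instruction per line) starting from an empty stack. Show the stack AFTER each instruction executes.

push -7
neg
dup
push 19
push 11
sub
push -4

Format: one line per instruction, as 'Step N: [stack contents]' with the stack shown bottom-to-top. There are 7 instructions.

Step 1: [-7]
Step 2: [7]
Step 3: [7, 7]
Step 4: [7, 7, 19]
Step 5: [7, 7, 19, 11]
Step 6: [7, 7, 8]
Step 7: [7, 7, 8, -4]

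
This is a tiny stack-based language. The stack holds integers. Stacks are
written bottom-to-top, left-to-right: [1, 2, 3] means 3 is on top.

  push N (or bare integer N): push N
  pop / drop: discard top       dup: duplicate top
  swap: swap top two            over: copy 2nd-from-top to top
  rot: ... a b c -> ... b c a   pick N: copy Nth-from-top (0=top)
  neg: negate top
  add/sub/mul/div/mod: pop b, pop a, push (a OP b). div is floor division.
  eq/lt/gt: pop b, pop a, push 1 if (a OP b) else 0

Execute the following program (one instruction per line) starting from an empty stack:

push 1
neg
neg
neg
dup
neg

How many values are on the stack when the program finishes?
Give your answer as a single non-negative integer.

After 'push 1': stack = [1] (depth 1)
After 'neg': stack = [-1] (depth 1)
After 'neg': stack = [1] (depth 1)
After 'neg': stack = [-1] (depth 1)
After 'dup': stack = [-1, -1] (depth 2)
After 'neg': stack = [-1, 1] (depth 2)

Answer: 2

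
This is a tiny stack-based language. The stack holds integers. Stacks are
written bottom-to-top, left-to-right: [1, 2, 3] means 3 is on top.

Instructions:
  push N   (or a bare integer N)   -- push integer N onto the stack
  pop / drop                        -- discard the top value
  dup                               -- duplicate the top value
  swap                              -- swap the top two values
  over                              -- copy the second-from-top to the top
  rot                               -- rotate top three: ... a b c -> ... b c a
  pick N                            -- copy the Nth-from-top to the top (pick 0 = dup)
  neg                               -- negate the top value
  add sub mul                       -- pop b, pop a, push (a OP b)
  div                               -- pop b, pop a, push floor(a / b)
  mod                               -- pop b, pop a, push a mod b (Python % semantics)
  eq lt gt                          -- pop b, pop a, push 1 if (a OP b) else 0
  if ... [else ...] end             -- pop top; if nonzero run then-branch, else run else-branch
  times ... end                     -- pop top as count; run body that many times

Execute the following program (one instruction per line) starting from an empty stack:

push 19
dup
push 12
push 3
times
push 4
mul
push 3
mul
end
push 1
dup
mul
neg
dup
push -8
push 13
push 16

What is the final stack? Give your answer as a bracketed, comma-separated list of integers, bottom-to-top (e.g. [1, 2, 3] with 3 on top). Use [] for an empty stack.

After 'push 19': [19]
After 'dup': [19, 19]
After 'push 12': [19, 19, 12]
After 'push 3': [19, 19, 12, 3]
After 'times': [19, 19, 12]
After 'push 4': [19, 19, 12, 4]
After 'mul': [19, 19, 48]
After 'push 3': [19, 19, 48, 3]
After 'mul': [19, 19, 144]
After 'push 4': [19, 19, 144, 4]
After 'mul': [19, 19, 576]
After 'push 3': [19, 19, 576, 3]
After 'mul': [19, 19, 1728]
After 'push 4': [19, 19, 1728, 4]
After 'mul': [19, 19, 6912]
After 'push 3': [19, 19, 6912, 3]
After 'mul': [19, 19, 20736]
After 'push 1': [19, 19, 20736, 1]
After 'dup': [19, 19, 20736, 1, 1]
After 'mul': [19, 19, 20736, 1]
After 'neg': [19, 19, 20736, -1]
After 'dup': [19, 19, 20736, -1, -1]
After 'push -8': [19, 19, 20736, -1, -1, -8]
After 'push 13': [19, 19, 20736, -1, -1, -8, 13]
After 'push 16': [19, 19, 20736, -1, -1, -8, 13, 16]

Answer: [19, 19, 20736, -1, -1, -8, 13, 16]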